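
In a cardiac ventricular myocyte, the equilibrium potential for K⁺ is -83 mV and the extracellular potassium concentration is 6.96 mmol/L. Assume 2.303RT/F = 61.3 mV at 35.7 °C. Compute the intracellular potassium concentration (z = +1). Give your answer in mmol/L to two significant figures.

Nernst: E = (61.3/1) · log₁₀([out]/[in]), so log₁₀([out]/[in]) = -83.0 × 1 / 61.3 = -1.3540.
[out]/[in] = 10^(-1.3540) = 0.04426.
[in] = 6.96 / 0.04426 = 157.3 mmol/L.

160 mmol/L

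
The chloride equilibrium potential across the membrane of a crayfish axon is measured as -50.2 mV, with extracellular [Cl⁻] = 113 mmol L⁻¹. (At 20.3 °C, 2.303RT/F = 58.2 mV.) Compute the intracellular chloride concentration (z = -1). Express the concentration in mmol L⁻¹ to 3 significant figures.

Nernst: E = (58.2/-1) · log₁₀([out]/[in]), so log₁₀([out]/[in]) = -50.2 × -1 / 58.2 = 0.8625.
[out]/[in] = 10^(0.8625) = 7.287.
[in] = 113 / 7.287 = 15.51 mmol L⁻¹.

15.5 mmol L⁻¹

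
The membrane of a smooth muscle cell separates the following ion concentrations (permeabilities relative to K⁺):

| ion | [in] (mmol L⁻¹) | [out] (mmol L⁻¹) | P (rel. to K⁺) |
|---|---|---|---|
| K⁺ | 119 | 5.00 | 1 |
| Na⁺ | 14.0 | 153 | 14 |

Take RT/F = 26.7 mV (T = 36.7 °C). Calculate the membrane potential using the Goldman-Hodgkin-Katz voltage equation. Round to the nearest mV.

Vm = 26.7 · ln[(Σ P·[cation]ₒ + Σ P·[anion]ᵢ) / (Σ P·[cation]ᵢ + Σ P·[anion]ₒ)]
Numerator = 1×5.00 + 14×153 = 2147
Denominator = 1×119 + 14×14.0 = 315
Vm = 26.7 · ln(6.8159) = 26.7 × (1.9193) = 51.24 mV

51 mV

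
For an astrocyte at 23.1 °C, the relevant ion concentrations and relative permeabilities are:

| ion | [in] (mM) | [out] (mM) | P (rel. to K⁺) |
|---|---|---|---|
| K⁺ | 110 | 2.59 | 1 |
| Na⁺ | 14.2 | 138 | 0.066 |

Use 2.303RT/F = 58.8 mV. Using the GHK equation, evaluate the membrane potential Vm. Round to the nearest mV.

Vm = 58.8 · log₁₀[(Σ P·[cation]ₒ + Σ P·[anion]ᵢ) / (Σ P·[cation]ᵢ + Σ P·[anion]ₒ)]
Numerator = 1×2.59 + 0.066×138 = 11.7
Denominator = 1×110 + 0.066×14.2 = 110.9
Vm = 58.8 · log₁₀(0.10545) = 58.8 × (-0.9770) = -57.45 mV

-57 mV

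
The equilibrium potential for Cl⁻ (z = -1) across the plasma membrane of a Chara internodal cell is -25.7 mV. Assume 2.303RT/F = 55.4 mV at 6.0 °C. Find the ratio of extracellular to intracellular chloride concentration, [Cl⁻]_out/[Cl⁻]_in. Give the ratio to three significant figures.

2.91

log₁₀([out]/[in]) = E·z/(55.4) = -25.7 × -1 / 55.4 = 0.4639
[out]/[in] = 10^(0.4639) = 2.91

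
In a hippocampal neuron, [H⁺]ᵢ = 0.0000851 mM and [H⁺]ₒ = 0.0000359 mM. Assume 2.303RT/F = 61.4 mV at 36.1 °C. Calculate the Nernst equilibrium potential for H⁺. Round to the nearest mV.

E = (61.4/z) · log₁₀([H⁺]_out/[H⁺]_in) with z = +1.
= (61.4/1) · log₁₀(0.0000359/0.0000851) = 61.40 · log₁₀(0.4219)
= 61.40 · (-0.3748) = -23.01 mV

-23 mV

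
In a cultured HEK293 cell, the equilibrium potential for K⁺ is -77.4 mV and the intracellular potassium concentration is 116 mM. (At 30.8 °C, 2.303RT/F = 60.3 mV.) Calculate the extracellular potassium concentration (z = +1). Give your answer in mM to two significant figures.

6.0 mM

Nernst: E = (60.3/1) · log₁₀([out]/[in]), so log₁₀([out]/[in]) = -77.4 × 1 / 60.3 = -1.2836.
[out]/[in] = 10^(-1.2836) = 0.05205.
[out] = 0.05205 × 116 = 6.038 mM.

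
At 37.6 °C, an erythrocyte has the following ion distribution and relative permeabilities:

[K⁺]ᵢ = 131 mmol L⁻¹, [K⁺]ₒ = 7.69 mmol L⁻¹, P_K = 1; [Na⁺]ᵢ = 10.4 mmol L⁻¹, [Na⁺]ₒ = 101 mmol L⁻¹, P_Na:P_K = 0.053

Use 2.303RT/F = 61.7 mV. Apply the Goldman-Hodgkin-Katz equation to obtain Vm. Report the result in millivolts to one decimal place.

-61.9 mV

Vm = 61.7 · log₁₀[(Σ P·[cation]ₒ + Σ P·[anion]ᵢ) / (Σ P·[cation]ᵢ + Σ P·[anion]ₒ)]
Numerator = 1×7.69 + 0.053×101 = 13.04
Denominator = 1×131 + 0.053×10.4 = 131.6
Vm = 61.7 · log₁₀(0.099148) = 61.7 × (-1.0037) = -61.93 mV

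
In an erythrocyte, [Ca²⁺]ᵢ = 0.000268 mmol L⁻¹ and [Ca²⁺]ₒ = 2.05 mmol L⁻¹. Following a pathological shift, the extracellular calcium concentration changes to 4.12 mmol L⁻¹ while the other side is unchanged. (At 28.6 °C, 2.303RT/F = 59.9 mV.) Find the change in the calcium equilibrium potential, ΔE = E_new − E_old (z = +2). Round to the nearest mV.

E_old = (59.9/2)·log₁₀(2.05/0.000268) = 116.31 mV
E_new = (59.9/2)·log₁₀(4.12/0.000268) = 125.39 mV
ΔE = 125.39 − (116.31) = 9.08 mV

9 mV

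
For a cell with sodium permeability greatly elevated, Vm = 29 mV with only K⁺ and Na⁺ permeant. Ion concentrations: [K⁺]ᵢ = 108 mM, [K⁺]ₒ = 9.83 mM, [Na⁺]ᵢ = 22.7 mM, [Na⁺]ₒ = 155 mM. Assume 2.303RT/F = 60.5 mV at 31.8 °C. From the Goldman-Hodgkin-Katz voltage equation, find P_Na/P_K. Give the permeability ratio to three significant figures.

3.65

Let α = P_Na/P_K. GHK: Vm = 60.5·log₁₀[(Kₒ + α·Naₒ)/(Kᵢ + α·Naᵢ)].
10^(Vm/60.5) = 10^(29.0/60.5) = 3.0154
So 3.0154·(Kᵢ + α·Naᵢ) = Kₒ + α·Naₒ → α = (3.0154·108.0 − 9.83) / (155.0 − 3.0154·22.7)
α = (325.7 − 9.83) / (155.0 − 68.45) = 315.8/86.55 = 3.649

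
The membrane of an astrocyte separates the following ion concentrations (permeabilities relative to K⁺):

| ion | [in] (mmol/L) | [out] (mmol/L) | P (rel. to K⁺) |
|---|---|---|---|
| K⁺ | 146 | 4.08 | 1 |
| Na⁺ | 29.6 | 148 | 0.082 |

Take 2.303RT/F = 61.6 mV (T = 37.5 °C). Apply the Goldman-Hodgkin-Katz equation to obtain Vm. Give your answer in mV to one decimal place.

-59.2 mV

Vm = 61.6 · log₁₀[(Σ P·[cation]ₒ + Σ P·[anion]ᵢ) / (Σ P·[cation]ᵢ + Σ P·[anion]ₒ)]
Numerator = 1×4.08 + 0.082×148 = 16.22
Denominator = 1×146 + 0.082×29.6 = 148.4
Vm = 61.6 · log₁₀(0.10925) = 61.6 × (-0.9616) = -59.23 mV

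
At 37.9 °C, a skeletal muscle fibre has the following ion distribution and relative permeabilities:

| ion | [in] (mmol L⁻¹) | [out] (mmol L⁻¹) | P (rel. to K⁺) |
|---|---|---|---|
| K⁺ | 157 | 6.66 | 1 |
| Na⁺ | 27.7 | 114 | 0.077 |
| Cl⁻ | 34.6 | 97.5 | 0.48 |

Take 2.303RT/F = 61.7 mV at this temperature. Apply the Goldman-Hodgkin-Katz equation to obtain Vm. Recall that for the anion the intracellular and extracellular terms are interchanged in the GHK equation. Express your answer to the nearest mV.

Vm = 61.7 · log₁₀[(Σ P·[cation]ₒ + Σ P·[anion]ᵢ) / (Σ P·[cation]ᵢ + Σ P·[anion]ₒ)]
Numerator = 1×6.66 + 0.077×114 + 0.48×34.6 = 32.05
Denominator = 1×157 + 0.077×27.7 + 0.48×97.5 = 205.9
Vm = 61.7 · log₁₀(0.15561) = 61.7 × (-0.8080) = -49.85 mV

-50 mV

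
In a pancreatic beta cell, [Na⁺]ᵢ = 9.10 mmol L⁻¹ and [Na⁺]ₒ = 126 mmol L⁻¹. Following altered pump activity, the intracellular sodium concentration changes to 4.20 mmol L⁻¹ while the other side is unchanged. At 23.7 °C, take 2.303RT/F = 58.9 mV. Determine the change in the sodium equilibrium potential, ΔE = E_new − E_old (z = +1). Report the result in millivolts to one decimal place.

E_old = (58.9/1)·log₁₀(126/9.10) = 67.22 mV
E_new = (58.9/1)·log₁₀(126/4.20) = 87.00 mV
ΔE = 87.00 − (67.22) = 19.78 mV

19.8 mV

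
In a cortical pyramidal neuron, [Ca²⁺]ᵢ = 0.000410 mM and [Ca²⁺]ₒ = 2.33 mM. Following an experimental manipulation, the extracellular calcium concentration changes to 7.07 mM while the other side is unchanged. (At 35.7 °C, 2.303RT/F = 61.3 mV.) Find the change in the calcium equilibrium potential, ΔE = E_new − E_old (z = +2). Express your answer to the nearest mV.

E_old = (61.3/2)·log₁₀(2.33/0.000410) = 115.08 mV
E_new = (61.3/2)·log₁₀(7.07/0.000410) = 129.85 mV
ΔE = 129.85 − (115.08) = 14.78 mV

15 mV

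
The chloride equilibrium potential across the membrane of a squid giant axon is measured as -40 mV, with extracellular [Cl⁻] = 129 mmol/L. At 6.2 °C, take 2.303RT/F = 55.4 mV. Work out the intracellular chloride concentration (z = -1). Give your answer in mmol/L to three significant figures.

24.5 mmol/L

Nernst: E = (55.4/-1) · log₁₀([out]/[in]), so log₁₀([out]/[in]) = -40.0 × -1 / 55.4 = 0.7220.
[out]/[in] = 10^(0.7220) = 5.273.
[in] = 129 / 5.273 = 24.47 mmol/L.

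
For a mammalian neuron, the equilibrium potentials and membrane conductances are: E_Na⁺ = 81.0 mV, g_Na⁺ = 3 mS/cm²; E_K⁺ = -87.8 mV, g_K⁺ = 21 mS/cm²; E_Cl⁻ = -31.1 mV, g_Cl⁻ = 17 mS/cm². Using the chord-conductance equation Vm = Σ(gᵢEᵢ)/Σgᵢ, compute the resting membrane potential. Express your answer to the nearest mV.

Σ gᵢEᵢ = 3·(81.0) + 21·(-87.8) + 17·(-31.1) = -2129.50
Σ gᵢ = 3 + 21 + 17 = 41
Vm = -2129.50 / 41 = -51.94 mV

-52 mV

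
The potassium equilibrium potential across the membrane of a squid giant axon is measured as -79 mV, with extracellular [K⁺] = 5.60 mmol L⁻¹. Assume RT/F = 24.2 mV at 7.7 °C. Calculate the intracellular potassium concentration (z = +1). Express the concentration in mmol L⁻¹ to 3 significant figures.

147 mmol L⁻¹

Nernst: E = (24.2/1) · ln([out]/[in]), so ln([out]/[in]) = -79.0 × 1 / 24.2 = -3.2645.
[out]/[in] = e^(-3.2645) = 0.03822.
[in] = 5.60 / 0.03822 = 146.5 mmol L⁻¹.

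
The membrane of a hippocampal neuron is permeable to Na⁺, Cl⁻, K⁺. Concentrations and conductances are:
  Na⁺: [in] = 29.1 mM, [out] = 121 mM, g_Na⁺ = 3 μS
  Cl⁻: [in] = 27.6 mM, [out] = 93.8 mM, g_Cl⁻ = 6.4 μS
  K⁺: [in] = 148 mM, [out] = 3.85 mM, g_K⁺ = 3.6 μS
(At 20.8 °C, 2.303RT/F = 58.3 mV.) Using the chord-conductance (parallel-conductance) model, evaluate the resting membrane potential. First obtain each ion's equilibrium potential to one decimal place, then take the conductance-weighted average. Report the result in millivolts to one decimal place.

-32.5 mV

E_Na⁺ = (58.3/1)·log₁₀(121/29.1) = 36.1 mV
E_Cl⁻ = (58.3/-1)·log₁₀(93.8/27.6) = -31.0 mV
E_K⁺ = (58.3/1)·log₁₀(3.85/148) = -92.4 mV
Vm = (Σ gᵢEᵢ)/(Σ gᵢ) = (3·36.1 + 6.4·-31.0 + 3.6·-92.4) / (3 + 6.4 + 3.6)
= -422.74 / 13 = -32.52 mV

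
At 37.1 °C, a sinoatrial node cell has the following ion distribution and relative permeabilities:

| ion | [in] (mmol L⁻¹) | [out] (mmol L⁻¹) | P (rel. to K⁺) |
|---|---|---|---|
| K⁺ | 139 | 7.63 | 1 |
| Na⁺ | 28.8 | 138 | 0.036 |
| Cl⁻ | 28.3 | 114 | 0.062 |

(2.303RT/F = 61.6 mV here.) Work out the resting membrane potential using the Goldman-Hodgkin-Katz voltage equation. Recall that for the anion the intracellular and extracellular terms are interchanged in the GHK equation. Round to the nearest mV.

Vm = 61.6 · log₁₀[(Σ P·[cation]ₒ + Σ P·[anion]ᵢ) / (Σ P·[cation]ᵢ + Σ P·[anion]ₒ)]
Numerator = 1×7.63 + 0.036×138 + 0.062×28.3 = 14.35
Denominator = 1×139 + 0.036×28.8 + 0.062×114 = 147.1
Vm = 61.6 · log₁₀(0.097567) = 61.6 × (-1.0107) = -62.26 mV

-62 mV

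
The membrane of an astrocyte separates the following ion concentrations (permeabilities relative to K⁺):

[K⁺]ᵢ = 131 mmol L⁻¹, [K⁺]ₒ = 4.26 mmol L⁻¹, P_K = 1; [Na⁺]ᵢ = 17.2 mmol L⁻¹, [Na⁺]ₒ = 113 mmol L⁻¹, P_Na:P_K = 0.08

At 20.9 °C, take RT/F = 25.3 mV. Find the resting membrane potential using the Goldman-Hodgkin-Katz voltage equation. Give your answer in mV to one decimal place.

-58.1 mV

Vm = 25.3 · ln[(Σ P·[cation]ₒ + Σ P·[anion]ᵢ) / (Σ P·[cation]ᵢ + Σ P·[anion]ₒ)]
Numerator = 1×4.26 + 0.08×113 = 13.3
Denominator = 1×131 + 0.08×17.2 = 132.4
Vm = 25.3 · ln(0.10047) = 25.3 × (-2.2979) = -58.14 mV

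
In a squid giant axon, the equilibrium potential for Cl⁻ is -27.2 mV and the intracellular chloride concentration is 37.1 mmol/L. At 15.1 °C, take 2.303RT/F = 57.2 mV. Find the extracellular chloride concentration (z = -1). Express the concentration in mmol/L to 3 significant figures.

111 mmol/L

Nernst: E = (57.2/-1) · log₁₀([out]/[in]), so log₁₀([out]/[in]) = -27.2 × -1 / 57.2 = 0.4755.
[out]/[in] = 10^(0.4755) = 2.989.
[out] = 2.989 × 37.1 = 110.9 mmol/L.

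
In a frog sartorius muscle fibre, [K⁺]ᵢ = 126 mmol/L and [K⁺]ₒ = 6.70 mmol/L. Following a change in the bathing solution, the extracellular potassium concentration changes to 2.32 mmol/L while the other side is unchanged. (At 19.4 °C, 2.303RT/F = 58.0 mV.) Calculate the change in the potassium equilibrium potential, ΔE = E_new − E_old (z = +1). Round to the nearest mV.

-27 mV

E_old = (58.0/1)·log₁₀(6.70/126) = -73.91 mV
E_new = (58.0/1)·log₁₀(2.32/126) = -100.62 mV
ΔE = -100.62 − (-73.91) = -26.71 mV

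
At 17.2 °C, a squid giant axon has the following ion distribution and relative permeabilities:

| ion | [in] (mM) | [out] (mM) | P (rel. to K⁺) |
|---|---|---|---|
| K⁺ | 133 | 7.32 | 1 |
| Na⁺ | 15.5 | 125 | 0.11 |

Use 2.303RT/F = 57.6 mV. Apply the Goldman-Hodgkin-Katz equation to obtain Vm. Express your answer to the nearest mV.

Vm = 57.6 · log₁₀[(Σ P·[cation]ₒ + Σ P·[anion]ᵢ) / (Σ P·[cation]ᵢ + Σ P·[anion]ₒ)]
Numerator = 1×7.32 + 0.11×125 = 21.07
Denominator = 1×133 + 0.11×15.5 = 134.7
Vm = 57.6 · log₁₀(0.15642) = 57.6 × (-0.8057) = -46.41 mV

-46 mV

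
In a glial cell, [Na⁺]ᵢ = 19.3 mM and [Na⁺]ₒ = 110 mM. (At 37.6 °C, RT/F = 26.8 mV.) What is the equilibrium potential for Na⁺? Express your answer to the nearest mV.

E = (26.8/z) · ln([Na⁺]_out/[Na⁺]_in) with z = +1.
= (26.8/1) · ln(110/19.3) = 26.80 · ln(5.699)
= 26.80 · (1.7404) = 46.64 mV

47 mV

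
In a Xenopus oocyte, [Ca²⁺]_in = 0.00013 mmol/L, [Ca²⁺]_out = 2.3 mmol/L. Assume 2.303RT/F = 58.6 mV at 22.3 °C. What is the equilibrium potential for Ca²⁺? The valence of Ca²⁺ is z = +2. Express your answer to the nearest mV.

E = (58.6/z) · log₁₀([Ca²⁺]_out/[Ca²⁺]_in) with z = +2.
= (58.6/2) · log₁₀(2.3/0.00013) = 29.30 · log₁₀(1.769e+04)
= 29.30 · (4.2478) = 124.46 mV

124 mV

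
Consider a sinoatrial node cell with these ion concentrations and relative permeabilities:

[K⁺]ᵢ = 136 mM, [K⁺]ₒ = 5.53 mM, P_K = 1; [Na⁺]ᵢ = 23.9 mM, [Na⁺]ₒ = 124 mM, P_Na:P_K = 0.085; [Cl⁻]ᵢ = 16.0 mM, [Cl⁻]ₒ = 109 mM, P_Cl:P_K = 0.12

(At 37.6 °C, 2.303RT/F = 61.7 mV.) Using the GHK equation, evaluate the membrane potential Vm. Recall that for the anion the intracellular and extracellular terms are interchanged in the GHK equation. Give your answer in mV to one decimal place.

-57.0 mV

Vm = 61.7 · log₁₀[(Σ P·[cation]ₒ + Σ P·[anion]ᵢ) / (Σ P·[cation]ᵢ + Σ P·[anion]ₒ)]
Numerator = 1×5.53 + 0.085×124 + 0.12×16.0 = 17.99
Denominator = 1×136 + 0.085×23.9 + 0.12×109 = 151.1
Vm = 61.7 · log₁₀(0.11905) = 61.7 × (-0.9243) = -57.03 mV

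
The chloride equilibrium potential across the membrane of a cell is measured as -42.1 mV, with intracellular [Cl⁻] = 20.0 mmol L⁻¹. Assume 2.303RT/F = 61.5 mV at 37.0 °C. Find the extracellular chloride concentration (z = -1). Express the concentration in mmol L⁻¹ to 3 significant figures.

Nernst: E = (61.5/-1) · log₁₀([out]/[in]), so log₁₀([out]/[in]) = -42.1 × -1 / 61.5 = 0.6846.
[out]/[in] = 10^(0.6846) = 4.837.
[out] = 4.837 × 20.0 = 96.73 mmol L⁻¹.

96.7 mmol L⁻¹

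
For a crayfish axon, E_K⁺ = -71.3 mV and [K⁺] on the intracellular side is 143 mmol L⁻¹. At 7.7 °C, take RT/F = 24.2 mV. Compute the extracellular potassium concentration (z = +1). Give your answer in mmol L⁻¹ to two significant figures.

7.5 mmol L⁻¹

Nernst: E = (24.2/1) · ln([out]/[in]), so ln([out]/[in]) = -71.3 × 1 / 24.2 = -2.9463.
[out]/[in] = e^(-2.9463) = 0.05253.
[out] = 0.05253 × 143 = 7.512 mmol L⁻¹.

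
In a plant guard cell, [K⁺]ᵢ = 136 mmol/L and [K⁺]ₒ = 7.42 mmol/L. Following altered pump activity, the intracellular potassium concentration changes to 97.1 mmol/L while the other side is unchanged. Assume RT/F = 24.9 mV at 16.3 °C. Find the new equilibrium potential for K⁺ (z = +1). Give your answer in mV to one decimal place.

-64.0 mV

After the shift: [K⁺]_out = 7.42, [K⁺]_in = 97.1 mmol/L.
E_new = (24.9/1)·ln(7.42/97.1) = 24.90 · (-2.5716) = -64.03 mV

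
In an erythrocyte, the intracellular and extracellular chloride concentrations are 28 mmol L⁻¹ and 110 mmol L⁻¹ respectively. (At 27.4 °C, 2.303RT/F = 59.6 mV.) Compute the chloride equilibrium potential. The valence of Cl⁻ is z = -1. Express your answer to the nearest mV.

E = (59.6/z) · log₁₀([Cl⁻]_out/[Cl⁻]_in) with z = -1.
For an anion, dividing by z = -1 reverses the sign.
= (59.6/-1) · log₁₀(110/28) = -59.60 · log₁₀(3.929)
= -59.60 · (0.5942) = -35.42 mV

-35 mV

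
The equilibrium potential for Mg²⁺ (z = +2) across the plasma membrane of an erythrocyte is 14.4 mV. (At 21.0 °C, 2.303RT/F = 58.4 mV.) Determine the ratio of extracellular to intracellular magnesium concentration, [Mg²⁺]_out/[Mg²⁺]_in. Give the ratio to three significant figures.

3.11

log₁₀([out]/[in]) = E·z/(58.4) = 14.4 × 2 / 58.4 = 0.4932
[out]/[in] = 10^(0.4932) = 3.113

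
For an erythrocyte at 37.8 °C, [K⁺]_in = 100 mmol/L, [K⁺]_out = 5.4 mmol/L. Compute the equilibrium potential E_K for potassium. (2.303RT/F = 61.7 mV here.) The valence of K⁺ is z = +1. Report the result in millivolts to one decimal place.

-78.2 mV

E = (61.7/z) · log₁₀([K⁺]_out/[K⁺]_in) with z = +1.
= (61.7/1) · log₁₀(5.4/100) = 61.70 · log₁₀(0.054)
= 61.70 · (-1.2676) = -78.21 mV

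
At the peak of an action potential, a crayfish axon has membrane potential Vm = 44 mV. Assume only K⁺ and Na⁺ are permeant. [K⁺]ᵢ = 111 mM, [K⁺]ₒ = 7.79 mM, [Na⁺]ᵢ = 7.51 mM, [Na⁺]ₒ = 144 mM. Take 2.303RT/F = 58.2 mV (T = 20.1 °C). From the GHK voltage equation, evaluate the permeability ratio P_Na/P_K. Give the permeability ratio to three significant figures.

Let α = P_Na/P_K. GHK: Vm = 58.2·log₁₀[(Kₒ + α·Naₒ)/(Kᵢ + α·Naᵢ)].
10^(Vm/58.2) = 10^(44.0/58.2) = 5.7018
So 5.7018·(Kᵢ + α·Naᵢ) = Kₒ + α·Naₒ → α = (5.7018·111.0 − 7.79) / (144.0 − 5.7018·7.51)
α = (632.9 − 7.79) / (144.0 − 42.82) = 625.1/101.2 = 6.178

6.18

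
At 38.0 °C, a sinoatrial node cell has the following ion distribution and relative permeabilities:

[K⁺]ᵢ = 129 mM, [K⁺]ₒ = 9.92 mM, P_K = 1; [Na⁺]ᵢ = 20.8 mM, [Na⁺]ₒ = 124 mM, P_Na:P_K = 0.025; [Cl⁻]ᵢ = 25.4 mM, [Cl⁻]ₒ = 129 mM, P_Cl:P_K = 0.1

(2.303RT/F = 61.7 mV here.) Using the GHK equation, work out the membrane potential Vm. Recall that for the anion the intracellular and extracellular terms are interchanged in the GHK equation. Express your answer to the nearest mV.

Vm = 61.7 · log₁₀[(Σ P·[cation]ₒ + Σ P·[anion]ᵢ) / (Σ P·[cation]ᵢ + Σ P·[anion]ₒ)]
Numerator = 1×9.92 + 0.025×124 + 0.1×25.4 = 15.56
Denominator = 1×129 + 0.025×20.8 + 0.1×129 = 142.4
Vm = 61.7 · log₁₀(0.10925) = 61.7 × (-0.9616) = -59.33 mV

-59 mV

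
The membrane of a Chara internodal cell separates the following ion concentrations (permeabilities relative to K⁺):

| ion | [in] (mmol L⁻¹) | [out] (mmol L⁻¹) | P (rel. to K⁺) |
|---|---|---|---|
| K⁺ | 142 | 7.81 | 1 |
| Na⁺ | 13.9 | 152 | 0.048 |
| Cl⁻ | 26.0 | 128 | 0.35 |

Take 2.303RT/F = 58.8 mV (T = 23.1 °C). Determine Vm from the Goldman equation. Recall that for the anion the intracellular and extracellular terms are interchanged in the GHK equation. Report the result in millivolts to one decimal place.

-52.3 mV

Vm = 58.8 · log₁₀[(Σ P·[cation]ₒ + Σ P·[anion]ᵢ) / (Σ P·[cation]ᵢ + Σ P·[anion]ₒ)]
Numerator = 1×7.81 + 0.048×152 + 0.35×26.0 = 24.21
Denominator = 1×142 + 0.048×13.9 + 0.35×128 = 187.5
Vm = 58.8 · log₁₀(0.12912) = 58.8 × (-0.8890) = -52.27 mV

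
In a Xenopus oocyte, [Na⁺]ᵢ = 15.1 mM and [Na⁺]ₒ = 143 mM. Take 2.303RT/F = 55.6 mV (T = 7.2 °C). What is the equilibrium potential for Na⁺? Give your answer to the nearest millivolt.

54 mV

E = (55.6/z) · log₁₀([Na⁺]_out/[Na⁺]_in) with z = +1.
= (55.6/1) · log₁₀(143/15.1) = 55.60 · log₁₀(9.47)
= 55.60 · (0.9764) = 54.29 mV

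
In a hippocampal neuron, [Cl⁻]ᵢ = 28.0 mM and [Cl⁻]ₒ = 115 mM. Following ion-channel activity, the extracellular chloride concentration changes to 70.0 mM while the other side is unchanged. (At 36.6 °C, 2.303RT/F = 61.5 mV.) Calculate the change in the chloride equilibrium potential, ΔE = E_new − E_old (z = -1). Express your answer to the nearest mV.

E_old = (61.5/-1)·log₁₀(115/28.0) = -37.73 mV
E_new = (61.5/-1)·log₁₀(70.0/28.0) = -24.47 mV
ΔE = -24.47 − (-37.73) = 13.26 mV

13 mV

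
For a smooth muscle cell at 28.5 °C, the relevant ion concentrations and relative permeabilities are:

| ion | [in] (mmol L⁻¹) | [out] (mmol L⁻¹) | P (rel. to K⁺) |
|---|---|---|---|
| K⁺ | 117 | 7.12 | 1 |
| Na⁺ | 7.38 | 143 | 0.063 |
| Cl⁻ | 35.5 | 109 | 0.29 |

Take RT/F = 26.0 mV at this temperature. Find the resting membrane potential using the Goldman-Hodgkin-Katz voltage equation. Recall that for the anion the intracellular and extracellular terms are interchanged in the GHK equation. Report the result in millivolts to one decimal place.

Vm = 26.0 · ln[(Σ P·[cation]ₒ + Σ P·[anion]ᵢ) / (Σ P·[cation]ᵢ + Σ P·[anion]ₒ)]
Numerator = 1×7.12 + 0.063×143 + 0.29×35.5 = 26.42
Denominator = 1×117 + 0.063×7.38 + 0.29×109 = 149.1
Vm = 26.0 · ln(0.17725) = 26.0 × (-1.7302) = -44.98 mV

-45.0 mV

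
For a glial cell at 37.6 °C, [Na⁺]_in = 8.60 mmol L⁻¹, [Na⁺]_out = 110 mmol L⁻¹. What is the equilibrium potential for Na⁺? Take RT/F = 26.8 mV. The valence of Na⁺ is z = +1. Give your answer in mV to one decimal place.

E = (26.8/z) · ln([Na⁺]_out/[Na⁺]_in) with z = +1.
= (26.8/1) · ln(110/8.60) = 26.80 · ln(12.79)
= 26.80 · (2.5487) = 68.31 mV

68.3 mV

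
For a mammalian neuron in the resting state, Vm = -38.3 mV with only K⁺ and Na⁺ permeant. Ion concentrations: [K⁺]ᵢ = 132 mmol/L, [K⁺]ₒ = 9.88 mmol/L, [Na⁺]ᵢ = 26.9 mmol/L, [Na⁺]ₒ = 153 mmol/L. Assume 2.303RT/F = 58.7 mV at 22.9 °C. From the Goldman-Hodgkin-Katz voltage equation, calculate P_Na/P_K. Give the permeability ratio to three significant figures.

Let α = P_Na/P_K. GHK: Vm = 58.7·log₁₀[(Kₒ + α·Naₒ)/(Kᵢ + α·Naᵢ)].
10^(Vm/58.7) = 10^(-38.3/58.7) = 0.2226
So 0.2226·(Kᵢ + α·Naᵢ) = Kₒ + α·Naₒ → α = (0.2226·132.0 − 9.88) / (153.0 − 0.2226·26.9)
α = (29.38 − 9.88) / (153.0 − 5.988) = 19.5/147 = 0.1327

0.133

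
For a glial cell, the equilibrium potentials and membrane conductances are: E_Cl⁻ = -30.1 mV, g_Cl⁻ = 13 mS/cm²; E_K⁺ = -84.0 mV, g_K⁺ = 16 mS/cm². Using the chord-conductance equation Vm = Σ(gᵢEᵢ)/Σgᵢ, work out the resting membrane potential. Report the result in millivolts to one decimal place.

-59.8 mV

Σ gᵢEᵢ = 13·(-30.1) + 16·(-84.0) = -1735.30
Σ gᵢ = 13 + 16 = 29
Vm = -1735.30 / 29 = -59.84 mV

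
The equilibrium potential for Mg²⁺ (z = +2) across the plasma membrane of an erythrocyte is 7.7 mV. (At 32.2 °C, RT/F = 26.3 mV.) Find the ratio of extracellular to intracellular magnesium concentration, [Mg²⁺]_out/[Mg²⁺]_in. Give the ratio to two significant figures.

1.8

ln([out]/[in]) = E·z/(26.3) = 7.7 × 2 / 26.3 = 0.5856
[out]/[in] = e^(0.5856) = 1.796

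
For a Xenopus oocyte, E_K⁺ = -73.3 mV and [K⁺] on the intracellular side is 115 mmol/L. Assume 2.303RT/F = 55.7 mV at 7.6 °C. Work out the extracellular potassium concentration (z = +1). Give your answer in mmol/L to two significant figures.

5.6 mmol/L

Nernst: E = (55.7/1) · log₁₀([out]/[in]), so log₁₀([out]/[in]) = -73.3 × 1 / 55.7 = -1.3160.
[out]/[in] = 10^(-1.3160) = 0.04831.
[out] = 0.04831 × 115 = 5.555 mmol/L.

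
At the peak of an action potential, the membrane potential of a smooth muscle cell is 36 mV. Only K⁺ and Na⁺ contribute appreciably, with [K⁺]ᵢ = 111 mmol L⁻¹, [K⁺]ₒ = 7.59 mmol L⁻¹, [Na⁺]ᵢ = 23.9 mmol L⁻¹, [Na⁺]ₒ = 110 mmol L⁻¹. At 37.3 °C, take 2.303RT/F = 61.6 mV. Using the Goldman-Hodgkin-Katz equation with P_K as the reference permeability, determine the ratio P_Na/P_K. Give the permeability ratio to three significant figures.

23.0

Let α = P_Na/P_K. GHK: Vm = 61.6·log₁₀[(Kₒ + α·Naₒ)/(Kᵢ + α·Naᵢ)].
10^(Vm/61.6) = 10^(36.0/61.6) = 3.8407
So 3.8407·(Kᵢ + α·Naᵢ) = Kₒ + α·Naₒ → α = (3.8407·111.0 − 7.59) / (110.0 − 3.8407·23.9)
α = (426.3 − 7.59) / (110.0 − 91.79) = 418.7/18.21 = 23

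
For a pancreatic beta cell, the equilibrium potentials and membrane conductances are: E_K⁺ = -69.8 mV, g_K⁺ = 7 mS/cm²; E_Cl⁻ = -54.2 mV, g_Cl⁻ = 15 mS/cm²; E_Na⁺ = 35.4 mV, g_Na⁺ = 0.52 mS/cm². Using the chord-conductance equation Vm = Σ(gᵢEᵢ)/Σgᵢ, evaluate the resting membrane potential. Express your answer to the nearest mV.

-57 mV

Σ gᵢEᵢ = 7·(-69.8) + 15·(-54.2) + 0.52·(35.4) = -1283.19
Σ gᵢ = 7 + 15 + 0.52 = 22.52
Vm = -1283.19 / 22.52 = -56.98 mV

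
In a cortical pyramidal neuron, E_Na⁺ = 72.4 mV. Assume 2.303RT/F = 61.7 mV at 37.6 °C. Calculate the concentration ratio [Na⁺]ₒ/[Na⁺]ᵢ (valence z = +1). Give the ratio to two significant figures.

log₁₀([out]/[in]) = E·z/(61.7) = 72.4 × 1 / 61.7 = 1.1734
[out]/[in] = 10^(1.1734) = 14.91

15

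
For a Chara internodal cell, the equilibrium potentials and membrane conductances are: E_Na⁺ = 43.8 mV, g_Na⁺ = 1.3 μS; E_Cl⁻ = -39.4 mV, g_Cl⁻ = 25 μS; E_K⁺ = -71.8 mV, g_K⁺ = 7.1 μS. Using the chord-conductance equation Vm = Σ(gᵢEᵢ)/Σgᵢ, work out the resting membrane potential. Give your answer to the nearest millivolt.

Σ gᵢEᵢ = 1.3·(43.8) + 25·(-39.4) + 7.1·(-71.8) = -1437.84
Σ gᵢ = 1.3 + 25 + 7.1 = 33.4
Vm = -1437.84 / 33.4 = -43.05 mV

-43 mV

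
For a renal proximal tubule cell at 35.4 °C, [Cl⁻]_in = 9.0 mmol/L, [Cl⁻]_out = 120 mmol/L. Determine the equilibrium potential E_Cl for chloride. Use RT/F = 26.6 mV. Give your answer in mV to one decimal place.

-68.9 mV

E = (26.6/z) · ln([Cl⁻]_out/[Cl⁻]_in) with z = -1.
For an anion, dividing by z = -1 reverses the sign.
= (26.6/-1) · ln(120/9.0) = -26.60 · ln(13.33)
= -26.60 · (2.5903) = -68.90 mV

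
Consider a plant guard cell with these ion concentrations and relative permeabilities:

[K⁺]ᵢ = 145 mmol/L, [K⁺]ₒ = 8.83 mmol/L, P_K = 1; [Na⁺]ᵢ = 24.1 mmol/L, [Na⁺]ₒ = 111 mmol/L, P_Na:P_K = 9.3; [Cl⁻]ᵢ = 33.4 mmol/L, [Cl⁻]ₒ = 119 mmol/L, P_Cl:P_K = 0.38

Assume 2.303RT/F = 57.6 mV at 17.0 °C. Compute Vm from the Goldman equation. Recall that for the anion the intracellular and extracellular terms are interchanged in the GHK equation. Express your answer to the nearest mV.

Vm = 57.6 · log₁₀[(Σ P·[cation]ₒ + Σ P·[anion]ᵢ) / (Σ P·[cation]ᵢ + Σ P·[anion]ₒ)]
Numerator = 1×8.83 + 9.3×111 + 0.38×33.4 = 1054
Denominator = 1×145 + 9.3×24.1 + 0.38×119 = 414.4
Vm = 57.6 · log₁₀(2.5433) = 57.6 × (0.4054) = 23.35 mV

23 mV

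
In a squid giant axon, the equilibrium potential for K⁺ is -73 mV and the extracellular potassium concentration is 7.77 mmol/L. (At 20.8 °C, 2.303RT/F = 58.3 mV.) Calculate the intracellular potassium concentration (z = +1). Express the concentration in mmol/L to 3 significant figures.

Nernst: E = (58.3/1) · log₁₀([out]/[in]), so log₁₀([out]/[in]) = -73.0 × 1 / 58.3 = -1.2521.
[out]/[in] = 10^(-1.2521) = 0.05596.
[in] = 7.77 / 0.05596 = 138.9 mmol/L.

139 mmol/L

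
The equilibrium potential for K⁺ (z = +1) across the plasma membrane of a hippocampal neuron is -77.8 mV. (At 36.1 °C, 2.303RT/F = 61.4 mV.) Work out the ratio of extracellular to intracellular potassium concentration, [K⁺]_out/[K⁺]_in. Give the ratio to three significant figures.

log₁₀([out]/[in]) = E·z/(61.4) = -77.8 × 1 / 61.4 = -1.2671
[out]/[in] = 10^(-1.2671) = 0.05406

0.0541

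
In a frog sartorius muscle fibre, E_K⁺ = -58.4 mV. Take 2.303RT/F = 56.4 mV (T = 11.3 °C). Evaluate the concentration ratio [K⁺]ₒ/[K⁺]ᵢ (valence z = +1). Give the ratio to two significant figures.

0.092

log₁₀([out]/[in]) = E·z/(56.4) = -58.4 × 1 / 56.4 = -1.0355
[out]/[in] = 10^(-1.0355) = 0.09216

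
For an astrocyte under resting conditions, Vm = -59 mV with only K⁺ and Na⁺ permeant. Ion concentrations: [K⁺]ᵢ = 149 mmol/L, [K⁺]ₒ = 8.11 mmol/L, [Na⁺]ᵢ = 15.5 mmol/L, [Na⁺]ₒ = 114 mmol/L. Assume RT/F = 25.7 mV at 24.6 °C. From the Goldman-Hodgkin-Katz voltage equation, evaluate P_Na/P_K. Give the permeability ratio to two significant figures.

Let α = P_Na/P_K. GHK: Vm = 25.7·ln[(Kₒ + α·Naₒ)/(Kᵢ + α·Naᵢ)].
e^(Vm/25.7) = e^(-59.0/25.7) = 0.10069
So 0.10069·(Kᵢ + α·Naᵢ) = Kₒ + α·Naₒ → α = (0.10069·149.0 − 8.11) / (114.0 − 0.10069·15.5)
α = (15 − 8.11) / (114.0 − 1.561) = 6.893/112.4 = 0.0613

0.061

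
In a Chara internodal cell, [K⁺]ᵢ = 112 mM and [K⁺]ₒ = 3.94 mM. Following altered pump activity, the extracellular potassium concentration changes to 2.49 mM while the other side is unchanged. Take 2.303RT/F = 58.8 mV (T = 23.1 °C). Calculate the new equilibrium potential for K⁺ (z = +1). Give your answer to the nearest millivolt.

-97 mV

After the shift: [K⁺]_out = 2.49, [K⁺]_in = 112 mM.
E_new = (58.8/1)·log₁₀(2.49/112) = 58.80 · (-1.6530) = -97.20 mV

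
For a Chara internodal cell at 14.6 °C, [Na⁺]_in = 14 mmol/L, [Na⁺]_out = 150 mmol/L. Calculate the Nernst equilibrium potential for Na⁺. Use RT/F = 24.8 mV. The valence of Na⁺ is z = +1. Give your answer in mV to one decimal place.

58.8 mV

E = (24.8/z) · ln([Na⁺]_out/[Na⁺]_in) with z = +1.
= (24.8/1) · ln(150/14) = 24.80 · ln(10.71)
= 24.80 · (2.3716) = 58.82 mV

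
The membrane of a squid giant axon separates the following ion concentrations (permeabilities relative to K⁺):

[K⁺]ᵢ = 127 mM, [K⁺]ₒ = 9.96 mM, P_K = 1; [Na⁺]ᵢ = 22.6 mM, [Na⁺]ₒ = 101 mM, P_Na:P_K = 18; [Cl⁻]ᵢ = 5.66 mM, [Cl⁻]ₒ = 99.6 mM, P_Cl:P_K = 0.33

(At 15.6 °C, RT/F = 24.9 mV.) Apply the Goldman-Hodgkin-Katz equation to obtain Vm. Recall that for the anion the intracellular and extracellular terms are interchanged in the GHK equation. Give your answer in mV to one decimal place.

Vm = 24.9 · ln[(Σ P·[cation]ₒ + Σ P·[anion]ᵢ) / (Σ P·[cation]ᵢ + Σ P·[anion]ₒ)]
Numerator = 1×9.96 + 18×101 + 0.33×5.66 = 1830
Denominator = 1×127 + 18×22.6 + 0.33×99.6 = 566.7
Vm = 24.9 · ln(3.2291) = 24.9 × (1.1722) = 29.19 mV

29.2 mV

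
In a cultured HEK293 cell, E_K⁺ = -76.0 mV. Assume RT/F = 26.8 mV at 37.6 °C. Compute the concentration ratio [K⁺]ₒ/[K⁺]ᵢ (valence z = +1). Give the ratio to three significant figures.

0.0587

ln([out]/[in]) = E·z/(26.8) = -76.0 × 1 / 26.8 = -2.8358
[out]/[in] = e^(-2.8358) = 0.05867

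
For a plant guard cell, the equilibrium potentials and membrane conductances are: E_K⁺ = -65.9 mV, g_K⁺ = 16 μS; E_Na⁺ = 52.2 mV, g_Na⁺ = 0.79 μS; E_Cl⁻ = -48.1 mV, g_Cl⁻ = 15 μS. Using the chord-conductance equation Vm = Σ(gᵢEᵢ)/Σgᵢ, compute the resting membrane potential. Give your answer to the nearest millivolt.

-55 mV

Σ gᵢEᵢ = 16·(-65.9) + 0.79·(52.2) + 15·(-48.1) = -1734.66
Σ gᵢ = 16 + 0.79 + 15 = 31.79
Vm = -1734.66 / 31.79 = -54.57 mV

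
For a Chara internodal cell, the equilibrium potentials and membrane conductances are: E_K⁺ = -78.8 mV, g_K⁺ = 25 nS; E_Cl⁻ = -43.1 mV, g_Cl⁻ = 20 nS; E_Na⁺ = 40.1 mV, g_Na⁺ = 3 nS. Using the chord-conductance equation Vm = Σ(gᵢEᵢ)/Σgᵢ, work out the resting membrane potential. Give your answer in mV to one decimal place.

Σ gᵢEᵢ = 25·(-78.8) + 20·(-43.1) + 3·(40.1) = -2711.70
Σ gᵢ = 25 + 20 + 3 = 48
Vm = -2711.70 / 48 = -56.49 mV

-56.5 mV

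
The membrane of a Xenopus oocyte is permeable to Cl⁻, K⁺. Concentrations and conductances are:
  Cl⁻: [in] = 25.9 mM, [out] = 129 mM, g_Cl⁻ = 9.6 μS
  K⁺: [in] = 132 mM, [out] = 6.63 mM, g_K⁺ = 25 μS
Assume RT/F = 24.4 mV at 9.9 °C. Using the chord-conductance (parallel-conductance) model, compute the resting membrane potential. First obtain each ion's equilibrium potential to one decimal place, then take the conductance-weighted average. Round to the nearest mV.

-64 mV

E_Cl⁻ = (24.4/-1)·ln(129/25.9) = -39.2 mV
E_K⁺ = (24.4/1)·ln(6.63/132) = -73.0 mV
Vm = (Σ gᵢEᵢ)/(Σ gᵢ) = (9.6·-39.2 + 25·-73.0) / (9.6 + 25)
= -2201.32 / 34.6 = -63.62 mV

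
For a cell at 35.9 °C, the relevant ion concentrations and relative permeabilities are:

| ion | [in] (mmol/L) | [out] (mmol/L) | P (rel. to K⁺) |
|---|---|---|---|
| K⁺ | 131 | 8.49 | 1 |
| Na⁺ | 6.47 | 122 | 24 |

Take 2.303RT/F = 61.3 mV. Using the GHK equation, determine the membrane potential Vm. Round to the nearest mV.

62 mV

Vm = 61.3 · log₁₀[(Σ P·[cation]ₒ + Σ P·[anion]ᵢ) / (Σ P·[cation]ᵢ + Σ P·[anion]ₒ)]
Numerator = 1×8.49 + 24×122 = 2936
Denominator = 1×131 + 24×6.47 = 286.3
Vm = 61.3 · log₁₀(10.257) = 61.3 × (1.0110) = 61.98 mV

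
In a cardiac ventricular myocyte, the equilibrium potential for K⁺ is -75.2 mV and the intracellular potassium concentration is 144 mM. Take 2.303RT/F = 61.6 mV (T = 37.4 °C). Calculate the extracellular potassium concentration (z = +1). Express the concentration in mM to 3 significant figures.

8.66 mM

Nernst: E = (61.6/1) · log₁₀([out]/[in]), so log₁₀([out]/[in]) = -75.2 × 1 / 61.6 = -1.2208.
[out]/[in] = 10^(-1.2208) = 0.06015.
[out] = 0.06015 × 144 = 8.661 mM.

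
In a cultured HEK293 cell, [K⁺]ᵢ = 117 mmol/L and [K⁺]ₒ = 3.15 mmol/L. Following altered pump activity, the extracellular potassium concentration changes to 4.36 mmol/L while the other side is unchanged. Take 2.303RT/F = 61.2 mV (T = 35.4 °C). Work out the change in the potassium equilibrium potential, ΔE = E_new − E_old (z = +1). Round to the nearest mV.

9 mV

E_old = (61.2/1)·log₁₀(3.15/117) = -96.08 mV
E_new = (61.2/1)·log₁₀(4.36/117) = -87.44 mV
ΔE = -87.44 − (-96.08) = 8.64 mV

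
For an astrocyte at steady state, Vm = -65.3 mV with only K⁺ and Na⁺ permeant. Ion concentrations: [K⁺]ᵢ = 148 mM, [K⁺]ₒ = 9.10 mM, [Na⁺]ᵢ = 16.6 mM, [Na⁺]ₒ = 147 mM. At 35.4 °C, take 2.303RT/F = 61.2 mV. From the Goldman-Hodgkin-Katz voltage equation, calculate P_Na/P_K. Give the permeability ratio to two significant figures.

Let α = P_Na/P_K. GHK: Vm = 61.2·log₁₀[(Kₒ + α·Naₒ)/(Kᵢ + α·Naᵢ)].
10^(Vm/61.2) = 10^(-65.3/61.2) = 0.085705
So 0.085705·(Kᵢ + α·Naᵢ) = Kₒ + α·Naₒ → α = (0.085705·148.0 − 9.1) / (147.0 − 0.085705·16.6)
α = (12.68 − 9.1) / (147.0 − 1.423) = 3.584/145.6 = 0.02462

0.025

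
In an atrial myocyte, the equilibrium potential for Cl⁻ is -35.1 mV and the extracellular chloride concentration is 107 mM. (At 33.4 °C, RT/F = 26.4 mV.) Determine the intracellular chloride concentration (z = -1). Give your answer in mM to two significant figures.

Nernst: E = (26.4/-1) · ln([out]/[in]), so ln([out]/[in]) = -35.1 × -1 / 26.4 = 1.3295.
[out]/[in] = e^(1.3295) = 3.779.
[in] = 107 / 3.779 = 28.31 mM.

28 mM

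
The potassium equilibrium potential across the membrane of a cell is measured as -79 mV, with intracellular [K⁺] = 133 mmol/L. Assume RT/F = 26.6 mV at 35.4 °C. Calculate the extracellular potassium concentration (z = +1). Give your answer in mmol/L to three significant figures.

6.82 mmol/L

Nernst: E = (26.6/1) · ln([out]/[in]), so ln([out]/[in]) = -79.0 × 1 / 26.6 = -2.9699.
[out]/[in] = e^(-2.9699) = 0.05131.
[out] = 0.05131 × 133 = 6.824 mmol/L.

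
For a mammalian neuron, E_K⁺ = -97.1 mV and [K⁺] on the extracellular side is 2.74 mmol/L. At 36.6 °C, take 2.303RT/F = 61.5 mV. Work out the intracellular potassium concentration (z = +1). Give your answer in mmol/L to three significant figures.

Nernst: E = (61.5/1) · log₁₀([out]/[in]), so log₁₀([out]/[in]) = -97.1 × 1 / 61.5 = -1.5789.
[out]/[in] = 10^(-1.5789) = 0.02637.
[in] = 2.74 / 0.02637 = 103.9 mmol/L.

104 mmol/L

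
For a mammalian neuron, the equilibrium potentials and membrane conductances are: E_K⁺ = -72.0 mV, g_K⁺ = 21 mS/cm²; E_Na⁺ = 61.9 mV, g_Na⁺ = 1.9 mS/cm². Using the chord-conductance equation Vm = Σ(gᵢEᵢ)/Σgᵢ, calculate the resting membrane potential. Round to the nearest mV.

-61 mV

Σ gᵢEᵢ = 21·(-72.0) + 1.9·(61.9) = -1394.39
Σ gᵢ = 21 + 1.9 = 22.9
Vm = -1394.39 / 22.9 = -60.89 mV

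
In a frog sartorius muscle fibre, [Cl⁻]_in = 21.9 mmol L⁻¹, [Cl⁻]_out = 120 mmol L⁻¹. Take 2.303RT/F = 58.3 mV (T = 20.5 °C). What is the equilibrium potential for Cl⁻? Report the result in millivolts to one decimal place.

E = (58.3/z) · log₁₀([Cl⁻]_out/[Cl⁻]_in) with z = -1.
For an anion, dividing by z = -1 reverses the sign.
= (58.3/-1) · log₁₀(120/21.9) = -58.30 · log₁₀(5.479)
= -58.30 · (0.7387) = -43.07 mV

-43.1 mV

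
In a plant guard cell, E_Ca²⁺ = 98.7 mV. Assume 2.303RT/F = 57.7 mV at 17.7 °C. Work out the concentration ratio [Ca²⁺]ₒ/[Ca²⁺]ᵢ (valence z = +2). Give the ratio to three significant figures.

log₁₀([out]/[in]) = E·z/(57.7) = 98.7 × 2 / 57.7 = 3.4211
[out]/[in] = 10^(3.4211) = 2637

2640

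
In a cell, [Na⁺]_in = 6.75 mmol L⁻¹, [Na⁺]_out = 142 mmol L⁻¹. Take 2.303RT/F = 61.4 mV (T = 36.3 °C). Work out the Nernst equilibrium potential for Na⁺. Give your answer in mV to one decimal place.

81.2 mV

E = (61.4/z) · log₁₀([Na⁺]_out/[Na⁺]_in) with z = +1.
= (61.4/1) · log₁₀(142/6.75) = 61.40 · log₁₀(21.04)
= 61.40 · (1.3230) = 81.23 mV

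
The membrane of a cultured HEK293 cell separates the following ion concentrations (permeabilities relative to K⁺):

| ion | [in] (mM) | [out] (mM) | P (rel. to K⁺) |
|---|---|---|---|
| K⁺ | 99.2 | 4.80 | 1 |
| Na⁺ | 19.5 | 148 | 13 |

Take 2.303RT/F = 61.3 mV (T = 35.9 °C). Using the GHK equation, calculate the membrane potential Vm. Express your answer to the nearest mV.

Vm = 61.3 · log₁₀[(Σ P·[cation]ₒ + Σ P·[anion]ᵢ) / (Σ P·[cation]ᵢ + Σ P·[anion]ₒ)]
Numerator = 1×4.80 + 13×148 = 1929
Denominator = 1×99.2 + 13×19.5 = 352.7
Vm = 61.3 · log₁₀(5.4687) = 61.3 × (0.7379) = 45.23 mV

45 mV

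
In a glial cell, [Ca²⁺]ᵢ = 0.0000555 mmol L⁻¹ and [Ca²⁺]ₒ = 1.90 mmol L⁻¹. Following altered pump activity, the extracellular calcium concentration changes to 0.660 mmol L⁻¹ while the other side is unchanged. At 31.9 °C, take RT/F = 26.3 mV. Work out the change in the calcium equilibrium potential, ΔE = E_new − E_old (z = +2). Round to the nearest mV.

E_old = (26.3/2)·ln(1.90/0.0000555) = 137.30 mV
E_new = (26.3/2)·ln(0.660/0.0000555) = 123.39 mV
ΔE = 123.39 − (137.30) = -13.90 mV

-14 mV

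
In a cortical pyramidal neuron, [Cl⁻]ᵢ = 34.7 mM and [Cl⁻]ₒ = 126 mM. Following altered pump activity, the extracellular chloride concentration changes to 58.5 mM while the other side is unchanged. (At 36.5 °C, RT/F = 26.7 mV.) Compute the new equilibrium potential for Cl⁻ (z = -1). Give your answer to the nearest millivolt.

After the shift: [Cl⁻]_out = 58.5, [Cl⁻]_in = 34.7 mM.
E_new = (26.7/-1)·ln(58.5/34.7) = -26.70 · (0.5223) = -13.95 mV

-14 mV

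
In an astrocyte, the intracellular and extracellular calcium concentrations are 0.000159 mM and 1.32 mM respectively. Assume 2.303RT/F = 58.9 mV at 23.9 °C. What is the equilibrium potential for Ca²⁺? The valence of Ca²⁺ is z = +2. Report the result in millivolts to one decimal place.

115.4 mV

E = (58.9/z) · log₁₀([Ca²⁺]_out/[Ca²⁺]_in) with z = +2.
= (58.9/2) · log₁₀(1.32/0.000159) = 29.45 · log₁₀(8302)
= 29.45 · (3.9192) = 115.42 mV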